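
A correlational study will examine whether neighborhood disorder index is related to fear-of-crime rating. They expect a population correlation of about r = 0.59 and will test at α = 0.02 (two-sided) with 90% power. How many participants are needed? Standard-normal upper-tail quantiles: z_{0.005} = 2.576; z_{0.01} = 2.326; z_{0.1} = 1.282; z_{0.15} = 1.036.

Fisher's z: C = ½·ln((1+r)/(1−r)) = ½·ln(3.8780) = 0.6777.
n = ((z_{α/2} + z_β)/C)² + 3.
(2.326 + 1.282) / 0.6777 = 3.608 / 0.6777 = 5.324.
n = 5.324² + 3 = 28.34 + 3 = 31.3.
Round up.

n = 32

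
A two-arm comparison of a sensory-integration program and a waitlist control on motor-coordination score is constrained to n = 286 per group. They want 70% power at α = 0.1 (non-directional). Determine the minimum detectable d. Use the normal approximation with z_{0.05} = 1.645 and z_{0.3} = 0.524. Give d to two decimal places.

For two independent groups of n = 286 each: d_min = (z_{α/2} + z_β)·√(2/n).
z-sum = 1.645 + 0.524 = 2.169.
d_min = 2.169 × √(2/286) = 2.169 × 0.0836 = 0.181.

d_min ≈ 0.18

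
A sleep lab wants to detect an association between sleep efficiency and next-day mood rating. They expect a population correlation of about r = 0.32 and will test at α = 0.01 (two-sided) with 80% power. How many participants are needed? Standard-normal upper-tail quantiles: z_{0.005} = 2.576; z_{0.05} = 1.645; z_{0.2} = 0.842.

Fisher's z: C = ½·ln((1+r)/(1−r)) = ½·ln(1.9412) = 0.3316.
n = ((z_{α/2} + z_β)/C)² + 3.
(2.576 + 0.842) / 0.3316 = 3.418 / 0.3316 = 10.308.
n = 10.308² + 3 = 106.25 + 3 = 109.2.
Round up.

n = 110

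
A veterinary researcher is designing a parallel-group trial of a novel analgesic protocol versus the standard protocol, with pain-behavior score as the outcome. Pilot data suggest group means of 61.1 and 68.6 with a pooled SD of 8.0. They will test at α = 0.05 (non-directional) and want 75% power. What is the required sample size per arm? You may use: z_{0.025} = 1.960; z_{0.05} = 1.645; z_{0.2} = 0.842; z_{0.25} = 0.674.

Cohen's d = |M₁ − M₂| / SD_pooled = |61.1 − 68.6| / 8.0 = 7.5 / 8.0 = 0.937.
For two independent groups with equal n: n = 2·((z_{α/2} + z_β) / d)².
z_{α/2} + z_β = 1.960 + 0.674 = 2.634.
n = 2 × (2.634 / 0.937)² = 2 × 2.811² = 2 × 7.90 = 15.8.
Round up to the next whole participant.

n = 16 per group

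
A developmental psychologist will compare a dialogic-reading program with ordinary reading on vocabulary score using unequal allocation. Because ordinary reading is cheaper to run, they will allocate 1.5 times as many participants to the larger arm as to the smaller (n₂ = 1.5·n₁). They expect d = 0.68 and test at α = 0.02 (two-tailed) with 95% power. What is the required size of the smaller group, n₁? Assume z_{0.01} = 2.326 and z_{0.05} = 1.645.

With allocation ratio k = n₂/n₁ = 1.5, Var(x̄₁−x̄₂) = σ²(1/n₁ + 1/(k·n₁)) = σ²·(k+1)/(k·n₁).
So n₁ = (1 + 1/k)·((z_{α/2} + z_β)/d)² = 1.667 × (3.971/0.68)².
n₁ = 1.667 × 34.10 = 56.8.
Round up: n₁ = 57, giving n₂ = ⌈1.5 × 57⌉ = ⌈85.5⌉ = 86.

n₁ = 57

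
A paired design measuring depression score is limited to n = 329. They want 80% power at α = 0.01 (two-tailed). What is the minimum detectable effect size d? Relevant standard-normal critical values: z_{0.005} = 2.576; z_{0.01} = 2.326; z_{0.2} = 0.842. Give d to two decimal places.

d_min ≈ 0.19

For a single sample (or paired design) of n = 329: d_min = (z_{α/2} + z_β)/√n.
z-sum = 2.576 + 0.842 = 3.418.
d_min = 3.418 / √329 = 3.418 / 18.138 = 0.188.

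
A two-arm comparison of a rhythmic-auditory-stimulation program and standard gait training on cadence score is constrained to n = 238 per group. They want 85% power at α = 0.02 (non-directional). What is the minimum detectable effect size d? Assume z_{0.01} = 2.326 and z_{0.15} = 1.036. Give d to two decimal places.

For two independent groups of n = 238 each: d_min = (z_{α/2} + z_β)·√(2/n).
z-sum = 2.326 + 1.036 = 3.362.
d_min = 3.362 × √(2/238) = 3.362 × 0.0917 = 0.308.

d_min ≈ 0.31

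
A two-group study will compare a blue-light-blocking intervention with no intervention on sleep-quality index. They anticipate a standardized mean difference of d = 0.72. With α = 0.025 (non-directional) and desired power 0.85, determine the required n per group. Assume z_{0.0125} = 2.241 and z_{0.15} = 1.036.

For two independent groups with equal n: n = 2·((z_{α/2} + z_β) / d)².
z_{α/2} + z_β = 2.241 + 1.036 = 3.277.
n = 2 × (3.277 / 0.72)² = 2 × 4.551² = 2 × 20.72 = 41.4.
Round up to the next whole participant.

n = 42 per group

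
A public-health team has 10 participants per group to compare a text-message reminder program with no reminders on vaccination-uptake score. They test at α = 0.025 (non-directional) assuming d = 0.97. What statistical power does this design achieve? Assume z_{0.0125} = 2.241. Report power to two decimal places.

For two equal groups, power = Φ(d·√(n/2) − z_{α/2}).
d·√(n/2) = 0.97 × √(10/2) = 0.97 × 2.236 = 2.169.
z_β = 2.169 − 2.241 = -0.072.
Power = Φ(-0.072) = 0.471.

power ≈ 0.47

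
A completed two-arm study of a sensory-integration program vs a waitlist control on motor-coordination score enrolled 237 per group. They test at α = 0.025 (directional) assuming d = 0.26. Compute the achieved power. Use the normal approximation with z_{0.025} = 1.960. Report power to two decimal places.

For two equal groups, power = Φ(d·√(n/2) − z_{α}).
d·√(n/2) = 0.26 × √(237/2) = 0.26 × 10.886 = 2.830.
z_β = 2.830 − 1.960 = 0.870.
Power = Φ(0.870) = 0.808.

power ≈ 0.81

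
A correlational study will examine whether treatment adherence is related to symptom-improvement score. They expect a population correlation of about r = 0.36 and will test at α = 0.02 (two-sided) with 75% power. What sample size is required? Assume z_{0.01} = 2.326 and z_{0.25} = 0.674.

Fisher's z: C = ½·ln((1+r)/(1−r)) = ½·ln(2.1250) = 0.3769.
n = ((z_{α/2} + z_β)/C)² + 3.
(2.326 + 0.674) / 0.3769 = 3.000 / 0.3769 = 7.960.
n = 7.960² + 3 = 63.36 + 3 = 66.4.
Round up.

n = 67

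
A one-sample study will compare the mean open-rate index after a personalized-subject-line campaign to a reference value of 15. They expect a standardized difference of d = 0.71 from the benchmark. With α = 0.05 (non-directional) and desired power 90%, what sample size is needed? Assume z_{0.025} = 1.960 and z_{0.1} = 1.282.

n = 21

For a one-sample test: n = ((z_{α/2} + z_β) / d)².
z_{α/2} + z_β = 1.960 + 1.282 = 3.242.
n = (3.242 / 0.71)² = 4.566² = 20.85.
Round up.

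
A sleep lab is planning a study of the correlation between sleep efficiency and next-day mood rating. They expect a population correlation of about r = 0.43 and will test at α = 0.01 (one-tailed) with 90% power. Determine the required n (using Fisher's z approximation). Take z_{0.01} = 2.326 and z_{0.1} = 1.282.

n = 65

Fisher's z: C = ½·ln((1+r)/(1−r)) = ½·ln(2.5088) = 0.4599.
n = ((z_{α} + z_β)/C)² + 3.
(2.326 + 1.282) / 0.4599 = 3.608 / 0.4599 = 7.845.
n = 7.845² + 3 = 61.55 + 3 = 64.5.
Round up.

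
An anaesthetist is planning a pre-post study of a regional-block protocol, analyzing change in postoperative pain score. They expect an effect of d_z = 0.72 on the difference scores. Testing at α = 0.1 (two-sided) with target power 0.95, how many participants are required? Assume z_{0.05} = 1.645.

For a paired (one-sample on differences) test: n = ((z_{α/2} + z_β) / d)².
z_{α/2} + z_β = 1.645 + 1.645 = 3.290.
n = (3.290 / 0.72)² = 4.569² = 20.88.
Round up.

n = 21 pairs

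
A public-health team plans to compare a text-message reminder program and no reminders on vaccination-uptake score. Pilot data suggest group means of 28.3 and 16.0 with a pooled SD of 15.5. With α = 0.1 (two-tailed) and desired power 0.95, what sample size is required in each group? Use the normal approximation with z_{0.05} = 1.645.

n = 35 per group

Cohen's d = |M₁ − M₂| / SD_pooled = |28.3 − 16.0| / 15.5 = 12.3 / 15.5 = 0.794.
For two independent groups with equal n: n = 2·((z_{α/2} + z_β) / d)².
z_{α/2} + z_β = 1.645 + 1.645 = 3.290.
n = 2 × (3.290 / 0.794)² = 2 × 4.144² = 2 × 17.17 = 34.3.
Round up to the next whole participant.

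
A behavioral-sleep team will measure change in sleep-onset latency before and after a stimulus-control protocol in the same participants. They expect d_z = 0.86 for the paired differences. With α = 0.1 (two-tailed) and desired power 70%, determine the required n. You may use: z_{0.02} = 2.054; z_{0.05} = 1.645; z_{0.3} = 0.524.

For a paired (one-sample on differences) test: n = ((z_{α/2} + z_β) / d)².
z_{α/2} + z_β = 1.645 + 0.524 = 2.169.
n = (2.169 / 0.86)² = 2.522² = 6.36.
Round up.

n = 7 pairs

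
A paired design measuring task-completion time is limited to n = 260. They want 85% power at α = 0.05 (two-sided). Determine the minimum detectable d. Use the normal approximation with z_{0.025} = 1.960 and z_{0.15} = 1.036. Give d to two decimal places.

For a single sample (or paired design) of n = 260: d_min = (z_{α/2} + z_β)/√n.
z-sum = 1.960 + 1.036 = 2.996.
d_min = 2.996 / √260 = 2.996 / 16.125 = 0.186.

d_min ≈ 0.19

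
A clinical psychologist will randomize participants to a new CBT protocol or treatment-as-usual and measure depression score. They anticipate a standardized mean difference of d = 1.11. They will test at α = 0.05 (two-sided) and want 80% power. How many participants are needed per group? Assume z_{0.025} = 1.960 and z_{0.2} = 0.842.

n = 13 per group

For two independent groups with equal n: n = 2·((z_{α/2} + z_β) / d)².
z_{α/2} + z_β = 1.960 + 0.842 = 2.802.
n = 2 × (2.802 / 1.11)² = 2 × 2.524² = 2 × 6.37 = 12.7.
Round up to the next whole participant.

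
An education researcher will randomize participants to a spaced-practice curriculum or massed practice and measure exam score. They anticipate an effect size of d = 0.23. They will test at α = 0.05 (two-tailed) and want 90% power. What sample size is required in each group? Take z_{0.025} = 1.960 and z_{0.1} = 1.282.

n = 398 per group

For two independent groups with equal n: n = 2·((z_{α/2} + z_β) / d)².
z_{α/2} + z_β = 1.960 + 1.282 = 3.242.
n = 2 × (3.242 / 0.23)² = 2 × 14.096² = 2 × 198.69 = 397.4.
Round up to the next whole participant.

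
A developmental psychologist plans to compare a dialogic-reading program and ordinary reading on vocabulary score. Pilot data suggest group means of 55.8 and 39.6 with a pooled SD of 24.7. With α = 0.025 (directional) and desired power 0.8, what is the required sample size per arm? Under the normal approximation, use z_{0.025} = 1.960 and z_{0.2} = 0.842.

Cohen's d = |M₁ − M₂| / SD_pooled = |55.8 − 39.6| / 24.7 = 16.2 / 24.7 = 0.656.
For two independent groups with equal n: n = 2·((z_{α} + z_β) / d)².
z_{α} + z_β = 1.960 + 0.842 = 2.802.
n = 2 × (2.802 / 0.656)² = 2 × 4.271² = 2 × 18.24 = 36.5.
Round up to the next whole participant.

n = 37 per group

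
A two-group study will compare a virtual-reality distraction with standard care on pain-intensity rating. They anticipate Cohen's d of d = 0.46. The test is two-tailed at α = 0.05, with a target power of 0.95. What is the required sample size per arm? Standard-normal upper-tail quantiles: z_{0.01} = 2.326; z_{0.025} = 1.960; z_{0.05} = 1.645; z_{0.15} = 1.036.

For two independent groups with equal n: n = 2·((z_{α/2} + z_β) / d)².
z_{α/2} + z_β = 1.960 + 1.645 = 3.605.
n = 2 × (3.605 / 0.46)² = 2 × 7.837² = 2 × 61.42 = 122.8.
Round up to the next whole participant.

n = 123 per group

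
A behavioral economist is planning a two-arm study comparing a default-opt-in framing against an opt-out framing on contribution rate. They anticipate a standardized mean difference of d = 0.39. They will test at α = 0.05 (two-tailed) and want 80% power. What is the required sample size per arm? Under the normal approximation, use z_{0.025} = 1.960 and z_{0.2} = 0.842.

n = 104 per group

For two independent groups with equal n: n = 2·((z_{α/2} + z_β) / d)².
z_{α/2} + z_β = 1.960 + 0.842 = 2.802.
n = 2 × (2.802 / 0.39)² = 2 × 7.185² = 2 × 51.62 = 103.2.
Round up to the next whole participant.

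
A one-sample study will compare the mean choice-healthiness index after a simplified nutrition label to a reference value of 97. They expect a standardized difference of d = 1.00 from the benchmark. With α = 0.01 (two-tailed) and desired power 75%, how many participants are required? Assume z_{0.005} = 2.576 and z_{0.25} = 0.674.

n = 11

For a one-sample test: n = ((z_{α/2} + z_β) / d)².
z_{α/2} + z_β = 2.576 + 0.674 = 3.250.
n = (3.250 / 1.00)² = 3.250² = 10.56.
Round up.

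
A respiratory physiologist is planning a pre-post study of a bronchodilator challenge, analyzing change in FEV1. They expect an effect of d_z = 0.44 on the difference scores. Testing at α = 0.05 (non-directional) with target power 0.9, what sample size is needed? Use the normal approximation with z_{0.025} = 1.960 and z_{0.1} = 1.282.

n = 55 pairs

For a paired (one-sample on differences) test: n = ((z_{α/2} + z_β) / d)².
z_{α/2} + z_β = 1.960 + 1.282 = 3.242.
n = (3.242 / 0.44)² = 7.368² = 54.29.
Round up.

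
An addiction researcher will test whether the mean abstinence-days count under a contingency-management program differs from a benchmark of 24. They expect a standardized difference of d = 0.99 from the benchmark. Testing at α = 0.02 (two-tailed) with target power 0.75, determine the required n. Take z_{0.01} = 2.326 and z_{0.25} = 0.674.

For a one-sample test: n = ((z_{α/2} + z_β) / d)².
z_{α/2} + z_β = 2.326 + 0.674 = 3.000.
n = (3.000 / 0.99)² = 3.030² = 9.18.
Round up.

n = 10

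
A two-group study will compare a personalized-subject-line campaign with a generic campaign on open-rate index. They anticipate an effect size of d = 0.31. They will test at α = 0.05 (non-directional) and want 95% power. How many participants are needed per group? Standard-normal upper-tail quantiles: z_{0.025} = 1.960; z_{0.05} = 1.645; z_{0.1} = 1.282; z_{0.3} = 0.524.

For two independent groups with equal n: n = 2·((z_{α/2} + z_β) / d)².
z_{α/2} + z_β = 1.960 + 1.645 = 3.605.
n = 2 × (3.605 / 0.31)² = 2 × 11.629² = 2 × 135.23 = 270.5.
Round up to the next whole participant.

n = 271 per group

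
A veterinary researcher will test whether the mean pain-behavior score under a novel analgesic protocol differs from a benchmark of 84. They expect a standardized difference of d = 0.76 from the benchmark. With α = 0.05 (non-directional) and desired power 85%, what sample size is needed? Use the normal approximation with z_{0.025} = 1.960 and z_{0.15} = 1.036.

n = 16

For a one-sample test: n = ((z_{α/2} + z_β) / d)².
z_{α/2} + z_β = 1.960 + 1.036 = 2.996.
n = (2.996 / 0.76)² = 3.942² = 15.54.
Round up.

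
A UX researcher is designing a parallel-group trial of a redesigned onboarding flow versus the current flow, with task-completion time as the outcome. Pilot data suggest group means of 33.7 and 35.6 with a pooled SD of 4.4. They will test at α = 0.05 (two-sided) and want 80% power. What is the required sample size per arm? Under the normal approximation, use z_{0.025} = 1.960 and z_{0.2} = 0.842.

n = 85 per group

Cohen's d = |M₁ − M₂| / SD_pooled = |33.7 − 35.6| / 4.4 = 1.9 / 4.4 = 0.432.
For two independent groups with equal n: n = 2·((z_{α/2} + z_β) / d)².
z_{α/2} + z_β = 1.960 + 0.842 = 2.802.
n = 2 × (2.802 / 0.432)² = 2 × 6.486² = 2 × 42.07 = 84.1.
Round up to the next whole participant.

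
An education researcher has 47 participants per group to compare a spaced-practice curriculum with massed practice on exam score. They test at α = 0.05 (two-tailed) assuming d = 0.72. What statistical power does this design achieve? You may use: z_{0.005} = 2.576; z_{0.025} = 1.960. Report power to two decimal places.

power ≈ 0.94

For two equal groups, power = Φ(d·√(n/2) − z_{α/2}).
d·√(n/2) = 0.72 × √(47/2) = 0.72 × 4.848 = 3.490.
z_β = 3.490 − 1.960 = 1.530.
Power = Φ(1.530) = 0.937.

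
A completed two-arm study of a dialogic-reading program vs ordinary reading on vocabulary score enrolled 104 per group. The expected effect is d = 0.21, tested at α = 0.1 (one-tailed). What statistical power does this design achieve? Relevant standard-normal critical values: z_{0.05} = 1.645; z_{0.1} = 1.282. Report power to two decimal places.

power ≈ 0.59

For two equal groups, power = Φ(d·√(n/2) − z_{α}).
d·√(n/2) = 0.21 × √(104/2) = 0.21 × 7.211 = 1.514.
z_β = 1.514 − 1.282 = 0.232.
Power = Φ(0.232) = 0.592.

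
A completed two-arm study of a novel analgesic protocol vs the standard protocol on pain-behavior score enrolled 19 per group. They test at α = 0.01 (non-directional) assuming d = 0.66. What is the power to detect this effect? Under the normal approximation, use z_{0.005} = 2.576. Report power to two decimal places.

power ≈ 0.29

For two equal groups, power = Φ(d·√(n/2) − z_{α/2}).
d·√(n/2) = 0.66 × √(19/2) = 0.66 × 3.082 = 2.034.
z_β = 2.034 − 2.576 = -0.542.
Power = Φ(-0.542) = 0.294.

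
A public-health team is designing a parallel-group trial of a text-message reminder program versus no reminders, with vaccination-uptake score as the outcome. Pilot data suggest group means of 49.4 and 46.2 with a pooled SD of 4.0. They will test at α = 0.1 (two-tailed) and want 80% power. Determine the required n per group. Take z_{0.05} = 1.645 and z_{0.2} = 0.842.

Cohen's d = |M₁ − M₂| / SD_pooled = |49.4 − 46.2| / 4.0 = 3.2 / 4.0 = 0.800.
For two independent groups with equal n: n = 2·((z_{α/2} + z_β) / d)².
z_{α/2} + z_β = 1.645 + 0.842 = 2.487.
n = 2 × (2.487 / 0.800)² = 2 × 3.109² = 2 × 9.66 = 19.3.
Round up to the next whole participant.

n = 20 per group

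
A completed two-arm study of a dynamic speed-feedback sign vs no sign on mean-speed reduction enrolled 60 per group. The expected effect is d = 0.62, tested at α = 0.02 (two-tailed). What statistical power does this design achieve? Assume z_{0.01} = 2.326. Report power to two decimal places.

For two equal groups, power = Φ(d·√(n/2) − z_{α/2}).
d·√(n/2) = 0.62 × √(60/2) = 0.62 × 5.477 = 3.396.
z_β = 3.396 − 2.326 = 1.070.
Power = Φ(1.070) = 0.858.

power ≈ 0.86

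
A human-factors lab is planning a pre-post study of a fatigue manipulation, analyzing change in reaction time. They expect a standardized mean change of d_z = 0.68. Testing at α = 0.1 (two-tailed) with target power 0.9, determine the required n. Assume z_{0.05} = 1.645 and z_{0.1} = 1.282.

For a paired (one-sample on differences) test: n = ((z_{α/2} + z_β) / d)².
z_{α/2} + z_β = 1.645 + 1.282 = 2.927.
n = (2.927 / 0.68)² = 4.304² = 18.53.
Round up.

n = 19 pairs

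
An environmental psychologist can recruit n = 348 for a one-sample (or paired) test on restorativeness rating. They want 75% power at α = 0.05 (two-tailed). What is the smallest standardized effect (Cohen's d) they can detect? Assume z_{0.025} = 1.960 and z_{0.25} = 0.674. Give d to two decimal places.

For a single sample (or paired design) of n = 348: d_min = (z_{α/2} + z_β)/√n.
z-sum = 1.960 + 0.674 = 2.634.
d_min = 2.634 / √348 = 2.634 / 18.655 = 0.141.

d_min ≈ 0.14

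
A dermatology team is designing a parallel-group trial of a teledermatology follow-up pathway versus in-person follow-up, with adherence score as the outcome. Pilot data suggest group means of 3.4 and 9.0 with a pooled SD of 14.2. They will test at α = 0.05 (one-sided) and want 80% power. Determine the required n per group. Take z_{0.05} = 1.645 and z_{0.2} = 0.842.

n = 80 per group

Cohen's d = |M₁ − M₂| / SD_pooled = |3.4 − 9.0| / 14.2 = 5.6 / 14.2 = 0.394.
For two independent groups with equal n: n = 2·((z_{α} + z_β) / d)².
z_{α} + z_β = 1.645 + 0.842 = 2.487.
n = 2 × (2.487 / 0.394)² = 2 × 6.312² = 2 × 39.84 = 79.7.
Round up to the next whole participant.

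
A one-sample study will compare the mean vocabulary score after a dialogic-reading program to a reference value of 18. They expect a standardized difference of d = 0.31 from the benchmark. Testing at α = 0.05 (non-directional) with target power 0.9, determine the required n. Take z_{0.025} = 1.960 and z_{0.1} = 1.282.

n = 110

For a one-sample test: n = ((z_{α/2} + z_β) / d)².
z_{α/2} + z_β = 1.960 + 1.282 = 3.242.
n = (3.242 / 0.31)² = 10.458² = 109.37.
Round up.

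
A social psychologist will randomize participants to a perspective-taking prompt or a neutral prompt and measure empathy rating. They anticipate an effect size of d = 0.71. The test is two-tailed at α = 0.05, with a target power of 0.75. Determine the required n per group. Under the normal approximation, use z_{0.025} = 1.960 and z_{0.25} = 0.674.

For two independent groups with equal n: n = 2·((z_{α/2} + z_β) / d)².
z_{α/2} + z_β = 1.960 + 0.674 = 2.634.
n = 2 × (2.634 / 0.71)² = 2 × 3.710² = 2 × 13.76 = 27.5.
Round up to the next whole participant.

n = 28 per group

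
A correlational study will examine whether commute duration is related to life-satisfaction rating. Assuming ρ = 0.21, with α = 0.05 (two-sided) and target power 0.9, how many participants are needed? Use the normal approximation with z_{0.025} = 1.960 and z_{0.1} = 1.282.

n = 235

Fisher's z: C = ½·ln((1+r)/(1−r)) = ½·ln(1.5316) = 0.2132.
n = ((z_{α/2} + z_β)/C)² + 3.
(1.960 + 1.282) / 0.2132 = 3.242 / 0.2132 = 15.206.
n = 15.206² + 3 = 231.23 + 3 = 234.2.
Round up.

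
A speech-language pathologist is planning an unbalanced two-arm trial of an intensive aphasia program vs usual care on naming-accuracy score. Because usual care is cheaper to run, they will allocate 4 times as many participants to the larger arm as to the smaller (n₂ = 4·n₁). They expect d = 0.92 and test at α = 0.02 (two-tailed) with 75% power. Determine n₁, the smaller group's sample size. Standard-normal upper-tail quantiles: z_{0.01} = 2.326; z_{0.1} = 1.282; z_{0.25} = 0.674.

With allocation ratio k = n₂/n₁ = 4, Var(x̄₁−x̄₂) = σ²(1/n₁ + 1/(k·n₁)) = σ²·(k+1)/(k·n₁).
So n₁ = (1 + 1/k)·((z_{α/2} + z_β)/d)² = 1.250 × (3.000/0.92)².
n₁ = 1.250 × 10.63 = 13.3.
Round up: n₁ = 14, giving n₂ = 4 × 14 = 56.

n₁ = 14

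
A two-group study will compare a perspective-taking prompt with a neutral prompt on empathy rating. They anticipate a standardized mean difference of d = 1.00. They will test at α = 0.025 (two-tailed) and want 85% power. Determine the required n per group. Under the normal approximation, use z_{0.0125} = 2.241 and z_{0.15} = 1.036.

n = 22 per group

For two independent groups with equal n: n = 2·((z_{α/2} + z_β) / d)².
z_{α/2} + z_β = 2.241 + 1.036 = 3.277.
n = 2 × (3.277 / 1.00)² = 2 × 3.277² = 2 × 10.74 = 21.5.
Round up to the next whole participant.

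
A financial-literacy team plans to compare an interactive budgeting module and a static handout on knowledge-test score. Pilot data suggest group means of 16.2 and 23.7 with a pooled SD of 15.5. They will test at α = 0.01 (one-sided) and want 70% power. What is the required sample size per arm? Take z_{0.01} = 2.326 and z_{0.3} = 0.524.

n = 70 per group

Cohen's d = |M₁ − M₂| / SD_pooled = |16.2 − 23.7| / 15.5 = 7.5 / 15.5 = 0.484.
For two independent groups with equal n: n = 2·((z_{α} + z_β) / d)².
z_{α} + z_β = 2.326 + 0.524 = 2.850.
n = 2 × (2.850 / 0.484)² = 2 × 5.888² = 2 × 34.67 = 69.3.
Round up to the next whole participant.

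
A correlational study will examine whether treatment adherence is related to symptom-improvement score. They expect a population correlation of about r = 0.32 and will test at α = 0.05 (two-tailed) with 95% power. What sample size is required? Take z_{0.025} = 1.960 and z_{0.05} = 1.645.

n = 122

Fisher's z: C = ½·ln((1+r)/(1−r)) = ½·ln(1.9412) = 0.3316.
n = ((z_{α/2} + z_β)/C)² + 3.
(1.960 + 1.645) / 0.3316 = 3.605 / 0.3316 = 10.872.
n = 10.872² + 3 = 118.19 + 3 = 121.2.
Round up.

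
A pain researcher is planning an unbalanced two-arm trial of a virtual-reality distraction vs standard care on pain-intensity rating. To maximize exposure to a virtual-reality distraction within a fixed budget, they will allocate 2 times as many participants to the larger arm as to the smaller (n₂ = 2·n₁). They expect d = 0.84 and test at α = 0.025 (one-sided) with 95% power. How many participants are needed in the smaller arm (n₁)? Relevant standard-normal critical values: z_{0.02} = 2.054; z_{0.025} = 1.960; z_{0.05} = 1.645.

n₁ = 28

With allocation ratio k = n₂/n₁ = 2, Var(x̄₁−x̄₂) = σ²(1/n₁ + 1/(k·n₁)) = σ²·(k+1)/(k·n₁).
So n₁ = (1 + 1/k)·((z_{α} + z_β)/d)² = 1.500 × (3.605/0.84)².
n₁ = 1.500 × 18.42 = 27.6.
Round up: n₁ = 28, giving n₂ = 2 × 28 = 56.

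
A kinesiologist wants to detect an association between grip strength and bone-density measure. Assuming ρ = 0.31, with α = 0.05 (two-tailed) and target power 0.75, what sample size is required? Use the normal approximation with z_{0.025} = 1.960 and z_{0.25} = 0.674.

n = 71

Fisher's z: C = ½·ln((1+r)/(1−r)) = ½·ln(1.8986) = 0.3205.
n = ((z_{α/2} + z_β)/C)² + 3.
(1.960 + 0.674) / 0.3205 = 2.634 / 0.3205 = 8.218.
n = 8.218² + 3 = 67.54 + 3 = 70.5.
Round up.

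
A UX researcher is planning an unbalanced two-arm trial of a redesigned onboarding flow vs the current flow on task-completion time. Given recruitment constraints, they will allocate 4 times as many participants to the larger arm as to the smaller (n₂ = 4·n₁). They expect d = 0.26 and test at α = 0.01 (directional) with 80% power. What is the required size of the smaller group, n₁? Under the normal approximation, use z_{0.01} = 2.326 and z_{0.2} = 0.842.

With allocation ratio k = n₂/n₁ = 4, Var(x̄₁−x̄₂) = σ²(1/n₁ + 1/(k·n₁)) = σ²·(k+1)/(k·n₁).
So n₁ = (1 + 1/k)·((z_{α} + z_β)/d)² = 1.250 × (3.168/0.26)².
n₁ = 1.250 × 148.46 = 185.6.
Round up: n₁ = 186, giving n₂ = 4 × 186 = 744.

n₁ = 186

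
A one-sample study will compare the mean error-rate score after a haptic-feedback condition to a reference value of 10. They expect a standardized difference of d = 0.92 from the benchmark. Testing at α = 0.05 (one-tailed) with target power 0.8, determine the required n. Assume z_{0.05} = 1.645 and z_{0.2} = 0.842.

n = 8

For a one-sample test: n = ((z_{α} + z_β) / d)².
z_{α} + z_β = 1.645 + 0.842 = 2.487.
n = (2.487 / 0.92)² = 2.703² = 7.31.
Round up.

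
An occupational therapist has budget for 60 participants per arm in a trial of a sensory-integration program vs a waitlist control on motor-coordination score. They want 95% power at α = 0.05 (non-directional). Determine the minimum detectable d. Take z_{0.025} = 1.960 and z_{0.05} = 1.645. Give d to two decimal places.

For two independent groups of n = 60 each: d_min = (z_{α/2} + z_β)·√(2/n).
z-sum = 1.960 + 1.645 = 3.605.
d_min = 3.605 × √(2/60) = 3.605 × 0.1826 = 0.658.

d_min ≈ 0.66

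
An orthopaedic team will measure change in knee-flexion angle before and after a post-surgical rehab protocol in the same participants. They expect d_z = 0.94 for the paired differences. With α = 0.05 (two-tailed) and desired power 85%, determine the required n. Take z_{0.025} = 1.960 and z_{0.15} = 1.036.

n = 11 pairs

For a paired (one-sample on differences) test: n = ((z_{α/2} + z_β) / d)².
z_{α/2} + z_β = 1.960 + 1.036 = 2.996.
n = (2.996 / 0.94)² = 3.187² = 10.16.
Round up.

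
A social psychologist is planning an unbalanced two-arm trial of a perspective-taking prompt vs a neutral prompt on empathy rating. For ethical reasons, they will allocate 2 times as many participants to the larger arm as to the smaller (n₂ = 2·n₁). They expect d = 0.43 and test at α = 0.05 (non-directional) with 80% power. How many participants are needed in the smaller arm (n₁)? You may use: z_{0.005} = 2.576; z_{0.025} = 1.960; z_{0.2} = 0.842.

With allocation ratio k = n₂/n₁ = 2, Var(x̄₁−x̄₂) = σ²(1/n₁ + 1/(k·n₁)) = σ²·(k+1)/(k·n₁).
So n₁ = (1 + 1/k)·((z_{α/2} + z_β)/d)² = 1.500 × (2.802/0.43)².
n₁ = 1.500 × 42.46 = 63.7.
Round up: n₁ = 64, giving n₂ = 2 × 64 = 128.

n₁ = 64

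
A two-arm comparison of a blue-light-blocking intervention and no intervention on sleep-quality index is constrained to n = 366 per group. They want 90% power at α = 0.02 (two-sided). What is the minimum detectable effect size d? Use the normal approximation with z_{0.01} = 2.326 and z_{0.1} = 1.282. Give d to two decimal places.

d_min ≈ 0.27

For two independent groups of n = 366 each: d_min = (z_{α/2} + z_β)·√(2/n).
z-sum = 2.326 + 1.282 = 3.608.
d_min = 3.608 × √(2/366) = 3.608 × 0.0739 = 0.267.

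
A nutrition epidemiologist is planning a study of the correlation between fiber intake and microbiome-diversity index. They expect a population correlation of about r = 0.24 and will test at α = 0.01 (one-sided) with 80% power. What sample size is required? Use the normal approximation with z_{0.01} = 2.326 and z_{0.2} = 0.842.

Fisher's z: C = ½·ln((1+r)/(1−r)) = ½·ln(1.6316) = 0.2448.
n = ((z_{α} + z_β)/C)² + 3.
(2.326 + 0.842) / 0.2448 = 3.168 / 0.2448 = 12.941.
n = 12.941² + 3 = 167.47 + 3 = 170.5.
Round up.

n = 171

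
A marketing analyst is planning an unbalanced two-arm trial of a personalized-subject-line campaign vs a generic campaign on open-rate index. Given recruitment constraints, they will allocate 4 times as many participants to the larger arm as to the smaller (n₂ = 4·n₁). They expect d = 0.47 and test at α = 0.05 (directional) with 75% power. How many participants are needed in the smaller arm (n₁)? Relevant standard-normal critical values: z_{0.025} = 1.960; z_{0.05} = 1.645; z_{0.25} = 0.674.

n₁ = 31

With allocation ratio k = n₂/n₁ = 4, Var(x̄₁−x̄₂) = σ²(1/n₁ + 1/(k·n₁)) = σ²·(k+1)/(k·n₁).
So n₁ = (1 + 1/k)·((z_{α} + z_β)/d)² = 1.250 × (2.319/0.47)².
n₁ = 1.250 × 24.34 = 30.4.
Round up: n₁ = 31, giving n₂ = 4 × 31 = 124.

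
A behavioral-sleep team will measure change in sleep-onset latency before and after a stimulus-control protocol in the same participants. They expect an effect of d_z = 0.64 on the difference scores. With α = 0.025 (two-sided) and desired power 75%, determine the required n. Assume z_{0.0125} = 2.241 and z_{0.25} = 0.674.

For a paired (one-sample on differences) test: n = ((z_{α/2} + z_β) / d)².
z_{α/2} + z_β = 2.241 + 0.674 = 2.915.
n = (2.915 / 0.64)² = 4.555² = 20.75.
Round up.

n = 21 pairs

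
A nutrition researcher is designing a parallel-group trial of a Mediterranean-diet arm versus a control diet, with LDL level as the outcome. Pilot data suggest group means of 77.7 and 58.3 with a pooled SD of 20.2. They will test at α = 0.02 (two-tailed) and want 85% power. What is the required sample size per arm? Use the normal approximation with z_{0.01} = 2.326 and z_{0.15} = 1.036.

n = 25 per group

Cohen's d = |M₁ − M₂| / SD_pooled = |77.7 − 58.3| / 20.2 = 19.4 / 20.2 = 0.960.
For two independent groups with equal n: n = 2·((z_{α/2} + z_β) / d)².
z_{α/2} + z_β = 2.326 + 1.036 = 3.362.
n = 2 × (3.362 / 0.960)² = 2 × 3.502² = 2 × 12.26 = 24.5.
Round up to the next whole participant.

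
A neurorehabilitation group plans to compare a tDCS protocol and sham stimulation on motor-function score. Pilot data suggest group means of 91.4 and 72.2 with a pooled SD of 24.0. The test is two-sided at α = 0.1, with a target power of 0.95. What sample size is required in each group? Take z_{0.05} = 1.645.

n = 34 per group

Cohen's d = |M₁ − M₂| / SD_pooled = |91.4 − 72.2| / 24.0 = 19.2 / 24.0 = 0.800.
For two independent groups with equal n: n = 2·((z_{α/2} + z_β) / d)².
z_{α/2} + z_β = 1.645 + 1.645 = 3.290.
n = 2 × (3.290 / 0.800)² = 2 × 4.112² = 2 × 16.91 = 33.8.
Round up to the next whole participant.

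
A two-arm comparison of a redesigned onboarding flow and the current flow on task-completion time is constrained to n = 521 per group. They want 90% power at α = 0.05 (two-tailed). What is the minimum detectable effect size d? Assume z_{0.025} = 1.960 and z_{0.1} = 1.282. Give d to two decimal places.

d_min ≈ 0.20

For two independent groups of n = 521 each: d_min = (z_{α/2} + z_β)·√(2/n).
z-sum = 1.960 + 1.282 = 3.242.
d_min = 3.242 × √(2/521) = 3.242 × 0.0620 = 0.201.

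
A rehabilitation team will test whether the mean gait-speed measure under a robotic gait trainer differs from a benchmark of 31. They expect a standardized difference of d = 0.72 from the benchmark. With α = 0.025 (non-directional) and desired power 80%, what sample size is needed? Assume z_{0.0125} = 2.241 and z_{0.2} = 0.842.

For a one-sample test: n = ((z_{α/2} + z_β) / d)².
z_{α/2} + z_β = 2.241 + 0.842 = 3.083.
n = (3.083 / 0.72)² = 4.282² = 18.34.
Round up.

n = 19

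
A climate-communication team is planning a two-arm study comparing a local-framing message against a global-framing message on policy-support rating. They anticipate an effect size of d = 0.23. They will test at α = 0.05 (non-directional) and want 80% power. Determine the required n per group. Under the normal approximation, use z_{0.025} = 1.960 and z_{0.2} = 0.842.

n = 297 per group

For two independent groups with equal n: n = 2·((z_{α/2} + z_β) / d)².
z_{α/2} + z_β = 1.960 + 0.842 = 2.802.
n = 2 × (2.802 / 0.23)² = 2 × 12.183² = 2 × 148.42 = 296.8.
Round up to the next whole participant.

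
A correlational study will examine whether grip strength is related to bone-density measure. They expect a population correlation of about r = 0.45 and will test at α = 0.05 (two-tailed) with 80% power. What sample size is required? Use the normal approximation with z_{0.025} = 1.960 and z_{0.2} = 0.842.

Fisher's z: C = ½·ln((1+r)/(1−r)) = ½·ln(2.6364) = 0.4847.
n = ((z_{α/2} + z_β)/C)² + 3.
(1.960 + 0.842) / 0.4847 = 2.802 / 0.4847 = 5.781.
n = 5.781² + 3 = 33.42 + 3 = 36.4.
Round up.

n = 37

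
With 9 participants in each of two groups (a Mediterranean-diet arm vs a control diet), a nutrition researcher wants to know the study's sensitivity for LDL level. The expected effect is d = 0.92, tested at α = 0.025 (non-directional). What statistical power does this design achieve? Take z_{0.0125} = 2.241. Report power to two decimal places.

For two equal groups, power = Φ(d·√(n/2) − z_{α/2}).
d·√(n/2) = 0.92 × √(9/2) = 0.92 × 2.121 = 1.952.
z_β = 1.952 − 2.241 = -0.289.
Power = Φ(-0.289) = 0.386.

power ≈ 0.39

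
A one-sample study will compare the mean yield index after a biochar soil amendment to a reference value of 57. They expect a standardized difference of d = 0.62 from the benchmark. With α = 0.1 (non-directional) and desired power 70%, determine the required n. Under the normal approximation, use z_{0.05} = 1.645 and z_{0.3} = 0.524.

For a one-sample test: n = ((z_{α/2} + z_β) / d)².
z_{α/2} + z_β = 1.645 + 0.524 = 2.169.
n = (2.169 / 0.62)² = 3.498² = 12.24.
Round up.

n = 13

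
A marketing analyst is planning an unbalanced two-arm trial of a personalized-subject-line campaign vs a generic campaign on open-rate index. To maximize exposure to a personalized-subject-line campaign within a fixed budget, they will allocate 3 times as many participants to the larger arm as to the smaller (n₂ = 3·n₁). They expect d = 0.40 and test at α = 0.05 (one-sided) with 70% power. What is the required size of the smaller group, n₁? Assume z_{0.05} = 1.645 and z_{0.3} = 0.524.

n₁ = 40

With allocation ratio k = n₂/n₁ = 3, Var(x̄₁−x̄₂) = σ²(1/n₁ + 1/(k·n₁)) = σ²·(k+1)/(k·n₁).
So n₁ = (1 + 1/k)·((z_{α} + z_β)/d)² = 1.333 × (2.169/0.40)².
n₁ = 1.333 × 29.40 = 39.2.
Round up: n₁ = 40, giving n₂ = 3 × 40 = 120.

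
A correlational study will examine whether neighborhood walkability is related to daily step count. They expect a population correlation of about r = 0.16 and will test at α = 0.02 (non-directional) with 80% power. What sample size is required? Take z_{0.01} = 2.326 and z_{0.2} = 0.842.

n = 389

Fisher's z: C = ½·ln((1+r)/(1−r)) = ½·ln(1.3810) = 0.1614.
n = ((z_{α/2} + z_β)/C)² + 3.
(2.326 + 0.842) / 0.1614 = 3.168 / 0.1614 = 19.628.
n = 19.628² + 3 = 385.27 + 3 = 388.3.
Round up.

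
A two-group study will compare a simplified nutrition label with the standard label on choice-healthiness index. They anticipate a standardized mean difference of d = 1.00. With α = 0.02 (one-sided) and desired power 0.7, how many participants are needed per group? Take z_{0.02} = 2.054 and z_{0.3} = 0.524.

For two independent groups with equal n: n = 2·((z_{α} + z_β) / d)².
z_{α} + z_β = 2.054 + 0.524 = 2.578.
n = 2 × (2.578 / 1.00)² = 2 × 2.578² = 2 × 6.65 = 13.3.
Round up to the next whole participant.

n = 14 per group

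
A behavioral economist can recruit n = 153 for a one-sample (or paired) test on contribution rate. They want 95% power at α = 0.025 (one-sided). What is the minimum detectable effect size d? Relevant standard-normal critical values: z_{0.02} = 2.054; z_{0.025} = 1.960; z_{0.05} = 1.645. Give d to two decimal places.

For a single sample (or paired design) of n = 153: d_min = (z_{α} + z_β)/√n.
z-sum = 1.960 + 1.645 = 3.605.
d_min = 3.605 / √153 = 3.605 / 12.369 = 0.291.

d_min ≈ 0.29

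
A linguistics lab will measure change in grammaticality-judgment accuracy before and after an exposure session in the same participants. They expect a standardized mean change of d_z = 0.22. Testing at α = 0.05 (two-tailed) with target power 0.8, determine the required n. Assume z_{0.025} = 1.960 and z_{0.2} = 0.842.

n = 163 pairs

For a paired (one-sample on differences) test: n = ((z_{α/2} + z_β) / d)².
z_{α/2} + z_β = 1.960 + 0.842 = 2.802.
n = (2.802 / 0.22)² = 12.736² = 162.21.
Round up.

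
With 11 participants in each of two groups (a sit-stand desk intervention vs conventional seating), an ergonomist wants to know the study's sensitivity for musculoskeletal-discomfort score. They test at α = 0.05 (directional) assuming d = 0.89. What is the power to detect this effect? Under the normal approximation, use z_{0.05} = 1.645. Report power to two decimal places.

For two equal groups, power = Φ(d·√(n/2) − z_{α}).
d·√(n/2) = 0.89 × √(11/2) = 0.89 × 2.345 = 2.087.
z_β = 2.087 − 1.645 = 0.442.
Power = Φ(0.442) = 0.671.

power ≈ 0.67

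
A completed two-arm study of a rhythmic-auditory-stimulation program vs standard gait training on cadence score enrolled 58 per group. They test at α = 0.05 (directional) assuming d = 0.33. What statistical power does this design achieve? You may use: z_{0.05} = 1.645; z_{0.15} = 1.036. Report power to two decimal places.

For two equal groups, power = Φ(d·√(n/2) − z_{α}).
d·√(n/2) = 0.33 × √(58/2) = 0.33 × 5.385 = 1.777.
z_β = 1.777 − 1.645 = 0.132.
Power = Φ(0.132) = 0.553.

power ≈ 0.55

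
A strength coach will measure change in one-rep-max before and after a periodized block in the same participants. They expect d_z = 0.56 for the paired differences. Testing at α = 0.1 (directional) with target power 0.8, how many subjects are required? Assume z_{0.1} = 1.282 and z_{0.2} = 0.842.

n = 15 pairs

For a paired (one-sample on differences) test: n = ((z_{α} + z_β) / d)².
z_{α} + z_β = 1.282 + 0.842 = 2.124.
n = (2.124 / 0.56)² = 3.793² = 14.39.
Round up.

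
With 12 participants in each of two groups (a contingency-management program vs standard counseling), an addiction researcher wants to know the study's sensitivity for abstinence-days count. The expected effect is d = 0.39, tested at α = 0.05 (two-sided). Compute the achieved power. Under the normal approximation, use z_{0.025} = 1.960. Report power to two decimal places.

For two equal groups, power = Φ(d·√(n/2) − z_{α/2}).
d·√(n/2) = 0.39 × √(12/2) = 0.39 × 2.449 = 0.955.
z_β = 0.955 − 1.960 = -1.005.
Power = Φ(-1.005) = 0.158.

power ≈ 0.16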